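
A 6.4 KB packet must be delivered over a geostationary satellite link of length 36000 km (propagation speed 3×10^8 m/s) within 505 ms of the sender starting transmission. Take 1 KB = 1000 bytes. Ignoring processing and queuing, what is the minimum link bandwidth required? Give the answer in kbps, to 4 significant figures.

L = 51200 bits.
Propagation delay = 36000000 / 300000000 = 120 ms.
Transmission budget = 505 − 120 = 385 ms.
R ≥ L / t_tx = 51200 bits / 0.385 s = 133.0 kbps.

133.0 kbps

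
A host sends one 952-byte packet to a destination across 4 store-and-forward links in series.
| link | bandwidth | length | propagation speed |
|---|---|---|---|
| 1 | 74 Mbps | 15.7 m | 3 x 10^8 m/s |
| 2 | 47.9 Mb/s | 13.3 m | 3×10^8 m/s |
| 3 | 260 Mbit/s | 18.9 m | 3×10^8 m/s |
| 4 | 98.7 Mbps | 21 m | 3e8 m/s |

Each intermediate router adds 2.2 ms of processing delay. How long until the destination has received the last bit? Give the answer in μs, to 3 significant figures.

L = 952 × 8 = 7616 bits.
Transmission delays (L/R per hop): 102.919, 158.998, 29.2923, 77.1631 μs; sum = 368.372 μs.
Propagation delays (d/s per hop): 0.0523333, 0.0443333, 0.063, 0.07 μs; sum = 0.229667 μs.
Processing at 3 router(s): 3 × 2.2 ms = 6600 μs.
End-to-end = 6970 μs.

6970 μs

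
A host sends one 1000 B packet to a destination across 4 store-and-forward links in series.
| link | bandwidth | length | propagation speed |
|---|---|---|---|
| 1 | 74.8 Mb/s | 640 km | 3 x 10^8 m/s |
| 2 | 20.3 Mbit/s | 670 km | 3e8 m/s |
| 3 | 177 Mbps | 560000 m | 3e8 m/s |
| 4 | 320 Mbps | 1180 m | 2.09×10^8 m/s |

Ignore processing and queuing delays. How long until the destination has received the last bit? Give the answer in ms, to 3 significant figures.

6.81 ms

L = 1000 × 8 = 8000 bits.
Transmission delays (L/R per hop): 0.106952, 0.394089, 0.0451977, 0.025 ms; sum = 0.571238 ms.
Propagation delays (d/s per hop): 2.13333, 2.23333, 1.86667, 0.00564593 ms; sum = 6.23898 ms.
End-to-end = 6.81 ms.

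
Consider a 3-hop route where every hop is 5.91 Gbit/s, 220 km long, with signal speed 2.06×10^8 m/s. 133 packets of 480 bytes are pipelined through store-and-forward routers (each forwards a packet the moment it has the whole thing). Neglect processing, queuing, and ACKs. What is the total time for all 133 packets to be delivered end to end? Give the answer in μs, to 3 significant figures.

Per-hop transmission t_tx = L/R = 3840/5910000000 = 0.649746 μs.
Per-hop propagation t_prop = 220000/206000000 = 1067.96 μs.
Pipeline fill: first packet needs 3·t_tx to clear all hops; remaining 132 packets each add one t_tx.
Total = (3+133-1)·t_tx + 3·t_prop = 135·0.649746 + 3·1067.96 = 3290 μs.

3290 μs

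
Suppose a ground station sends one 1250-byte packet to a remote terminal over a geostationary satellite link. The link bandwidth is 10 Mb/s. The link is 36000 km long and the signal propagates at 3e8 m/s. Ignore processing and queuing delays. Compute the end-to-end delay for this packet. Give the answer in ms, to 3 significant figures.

L = 1250 × 8 = 10000 bits.
Transmission delay = L/R = 10000 / 10000000 = 1 ms.
Propagation delay = d/s = 36000000 m / 300000000 m/s = 120 ms.
Total = 121 ms.

121 ms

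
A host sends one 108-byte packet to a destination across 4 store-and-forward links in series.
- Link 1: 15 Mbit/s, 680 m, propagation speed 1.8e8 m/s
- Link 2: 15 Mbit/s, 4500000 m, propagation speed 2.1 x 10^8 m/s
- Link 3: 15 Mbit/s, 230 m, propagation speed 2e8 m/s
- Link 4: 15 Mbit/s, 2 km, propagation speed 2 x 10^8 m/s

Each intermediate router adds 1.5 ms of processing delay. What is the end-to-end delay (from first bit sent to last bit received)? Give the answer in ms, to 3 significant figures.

L = 108 × 8 = 864 bits.
Transmission delay per hop = L/R = 864/15000000 = 0.0576 ms; 4 hops → 0.2304 ms.
Propagation delays (d/s per hop): 0.00377778, 21.4286, 0.00115, 0.01 ms; sum = 21.4435 ms.
Processing at 3 router(s): 3 × 1.5 ms = 4.5 ms.
End-to-end = 26.2 ms.

26.2 ms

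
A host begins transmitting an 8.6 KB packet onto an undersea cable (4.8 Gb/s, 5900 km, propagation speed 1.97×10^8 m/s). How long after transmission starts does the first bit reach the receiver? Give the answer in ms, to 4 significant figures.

29.95 ms

First bit experiences only propagation delay: d/s = 5900000/197000000 = 29.95 ms.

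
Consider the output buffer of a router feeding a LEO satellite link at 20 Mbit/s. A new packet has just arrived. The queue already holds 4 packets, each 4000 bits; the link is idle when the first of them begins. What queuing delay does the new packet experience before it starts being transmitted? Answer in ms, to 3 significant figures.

0.800 ms

Each queued packet: L/R = 4000/20000000 = 0.2 ms.
4 queued → 0.8 ms.
Queuing delay = 0.800 ms.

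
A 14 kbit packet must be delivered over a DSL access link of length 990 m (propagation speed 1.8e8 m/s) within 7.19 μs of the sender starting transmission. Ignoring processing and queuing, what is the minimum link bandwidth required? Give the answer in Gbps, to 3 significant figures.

8.28 Gbps

Propagation delay = 990 / 180000000 = 5.5 μs.
Transmission budget = 7.19 − 5.5 = 1.69 μs.
R ≥ L / t_tx = 14000 bits / 1.69e-06 s = 8.28 Gbps.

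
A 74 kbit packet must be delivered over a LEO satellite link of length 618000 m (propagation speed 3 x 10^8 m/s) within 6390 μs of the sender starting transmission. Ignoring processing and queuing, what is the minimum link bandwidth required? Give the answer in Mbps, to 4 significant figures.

17.09 Mbps

Propagation delay = 618000 / 300000000 = 2060 μs.
Transmission budget = 6390 − 2060 = 4330 μs.
R ≥ L / t_tx = 74000 bits / 0.00433 s = 17.09 Mbps.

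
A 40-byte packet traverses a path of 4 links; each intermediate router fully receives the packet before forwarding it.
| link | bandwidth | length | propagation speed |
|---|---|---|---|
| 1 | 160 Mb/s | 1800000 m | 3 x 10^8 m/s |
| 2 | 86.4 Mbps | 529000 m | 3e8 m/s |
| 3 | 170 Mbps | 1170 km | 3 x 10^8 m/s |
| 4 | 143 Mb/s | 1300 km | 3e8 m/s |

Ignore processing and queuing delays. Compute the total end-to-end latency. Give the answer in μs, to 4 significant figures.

L = 40 × 8 = 320 bits.
Transmission delays (L/R per hop): 2, 3.7037, 1.88235, 2.23776 μs; sum = 9.82382 μs.
Propagation delays (d/s per hop): 6000, 1763.33, 3900, 4333.33 μs; sum = 15996.7 μs.
End-to-end = 16010 μs.

16010 μs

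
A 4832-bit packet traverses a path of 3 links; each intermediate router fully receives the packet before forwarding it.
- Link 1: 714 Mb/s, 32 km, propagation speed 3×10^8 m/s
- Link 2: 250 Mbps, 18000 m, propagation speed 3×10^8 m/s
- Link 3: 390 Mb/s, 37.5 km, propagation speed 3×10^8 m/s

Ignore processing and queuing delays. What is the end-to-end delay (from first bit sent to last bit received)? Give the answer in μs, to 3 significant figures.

330 μs

Transmission delays (L/R per hop): 6.76751, 19.328, 12.3897 μs; sum = 38.4853 μs.
Propagation delays (d/s per hop): 106.667, 60, 125 μs; sum = 291.667 μs.
End-to-end = 330 μs.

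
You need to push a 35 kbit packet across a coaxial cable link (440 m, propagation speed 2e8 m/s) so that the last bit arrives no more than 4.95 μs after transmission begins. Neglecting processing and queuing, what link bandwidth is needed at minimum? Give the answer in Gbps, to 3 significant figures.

Propagation delay = 440 / 200000000 = 2.2 μs.
Transmission budget = 4.95 − 2.2 = 2.75 μs.
R ≥ L / t_tx = 35000 bits / 2.75e-06 s = 12.7 Gbps.

12.7 Gbps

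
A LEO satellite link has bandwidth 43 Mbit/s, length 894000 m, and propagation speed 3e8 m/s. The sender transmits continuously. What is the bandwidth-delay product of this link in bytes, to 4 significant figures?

Propagation delay = 894000 / 300000000 = 0.00298 s.
BDP = R × t_prop = 43000000 × 0.00298 = 128140 bits.
In bytes: 128140/8 = 16020 bytes.

16020 bytes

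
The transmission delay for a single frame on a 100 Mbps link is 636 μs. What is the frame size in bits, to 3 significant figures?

L = R × t_tx = 100000000 b/s × 0.000636 s = 63600 bits.

63600 bits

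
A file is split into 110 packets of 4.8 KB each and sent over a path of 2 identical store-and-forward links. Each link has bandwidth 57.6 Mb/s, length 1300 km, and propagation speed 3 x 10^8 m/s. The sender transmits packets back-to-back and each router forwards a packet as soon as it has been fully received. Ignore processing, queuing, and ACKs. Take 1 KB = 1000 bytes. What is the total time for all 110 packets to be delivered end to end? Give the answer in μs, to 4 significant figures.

82670 μs

Per-hop transmission t_tx = L/R = 38400/57600000 = 666.667 μs.
Per-hop propagation t_prop = 1300000/300000000 = 4333.33 μs.
Pipeline fill: first packet needs 2·t_tx to clear all hops; remaining 109 packets each add one t_tx.
Total = (2+110-1)·t_tx + 2·t_prop = 111·666.667 + 2·4333.33 = 82670 μs.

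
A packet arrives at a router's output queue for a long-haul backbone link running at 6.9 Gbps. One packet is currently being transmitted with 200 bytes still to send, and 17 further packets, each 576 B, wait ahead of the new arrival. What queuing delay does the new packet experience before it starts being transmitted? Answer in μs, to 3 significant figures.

11.6 μs

Each queued packet: L/R = 4608/6900000000 = 0.667826 μs.
17 queued → 11.353 μs.
Plus remaining 1600 bits of current packet: 0.231884 μs.
Queuing delay = 11.6 μs.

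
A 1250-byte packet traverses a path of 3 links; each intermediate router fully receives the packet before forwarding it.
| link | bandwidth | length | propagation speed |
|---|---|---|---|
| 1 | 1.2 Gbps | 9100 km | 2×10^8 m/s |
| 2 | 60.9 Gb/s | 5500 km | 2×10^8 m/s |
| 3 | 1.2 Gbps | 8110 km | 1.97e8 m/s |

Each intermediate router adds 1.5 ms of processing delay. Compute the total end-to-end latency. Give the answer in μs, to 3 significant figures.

117000 μs

L = 1250 × 8 = 10000 bits.
Transmission delays (L/R per hop): 8.33333, 0.164204, 8.33333 μs; sum = 16.8309 μs.
Propagation delays (d/s per hop): 45500, 27500, 41167.5 μs; sum = 114168 μs.
Processing at 2 router(s): 2 × 1.5 ms = 3000 μs.
End-to-end = 117000 μs.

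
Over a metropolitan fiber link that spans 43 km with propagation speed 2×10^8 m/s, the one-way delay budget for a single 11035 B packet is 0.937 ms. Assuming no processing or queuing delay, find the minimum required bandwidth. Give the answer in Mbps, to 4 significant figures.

122.3 Mbps

L = 88280 bits.
Propagation delay = 43000 / 200000000 = 0.215 ms.
Transmission budget = 0.937 − 0.215 = 0.722 ms.
R ≥ L / t_tx = 88280 bits / 0.000722 s = 122.3 Mbps.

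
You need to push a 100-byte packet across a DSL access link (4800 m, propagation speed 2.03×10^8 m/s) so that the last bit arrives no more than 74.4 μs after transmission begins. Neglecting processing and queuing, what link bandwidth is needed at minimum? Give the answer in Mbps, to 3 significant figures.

15.8 Mbps

L = 800 bits.
Propagation delay = 4800 / 2.03e+08 = 23.6453 μs.
Transmission budget = 74.4 − 23.6453 = 50.7547 μs.
R ≥ L / t_tx = 800 bits / 5.07547e-05 s = 15.8 Mbps.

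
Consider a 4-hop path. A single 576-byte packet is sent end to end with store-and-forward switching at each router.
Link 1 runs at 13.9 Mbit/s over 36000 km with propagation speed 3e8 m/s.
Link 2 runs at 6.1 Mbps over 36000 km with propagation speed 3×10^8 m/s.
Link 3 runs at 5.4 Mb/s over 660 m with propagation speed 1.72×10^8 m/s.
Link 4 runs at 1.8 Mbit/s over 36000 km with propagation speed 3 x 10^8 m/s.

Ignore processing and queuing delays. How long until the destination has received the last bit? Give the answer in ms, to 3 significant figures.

365 ms

L = 576 × 8 = 4608 bits.
Transmission delays (L/R per hop): 0.331511, 0.75541, 0.853333, 2.56 ms; sum = 4.50025 ms.
Propagation delays (d/s per hop): 120, 120, 0.00383721, 120 ms; sum = 360.004 ms.
End-to-end = 365 ms.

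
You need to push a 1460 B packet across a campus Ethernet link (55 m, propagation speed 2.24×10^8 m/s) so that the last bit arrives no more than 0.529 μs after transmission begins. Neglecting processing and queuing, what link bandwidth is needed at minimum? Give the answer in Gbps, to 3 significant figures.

41.2 Gbps

L = 11680 bits.
Propagation delay = 55 / 2.24e+08 = 0.245536 μs.
Transmission budget = 0.529 − 0.245536 = 0.283464 μs.
R ≥ L / t_tx = 11680 bits / 2.83464e-07 s = 41.2 Gbps.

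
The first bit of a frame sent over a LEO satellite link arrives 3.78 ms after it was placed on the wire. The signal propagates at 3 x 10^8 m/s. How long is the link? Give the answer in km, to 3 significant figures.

1130 km

d = s × t_prop = 300000000 × 0.00378 = 1130 km.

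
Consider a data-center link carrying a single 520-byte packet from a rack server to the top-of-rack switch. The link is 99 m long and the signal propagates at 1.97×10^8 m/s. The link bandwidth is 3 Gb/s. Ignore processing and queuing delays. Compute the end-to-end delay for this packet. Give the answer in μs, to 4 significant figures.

1.889 μs

L = 520 × 8 = 4160 bits.
Transmission delay = L/R = 4160 / 3000000000 = 1.38667 μs.
Propagation delay = d/s = 99 m / 197000000 m/s = 0.502538 μs.
Total = 1.889 μs.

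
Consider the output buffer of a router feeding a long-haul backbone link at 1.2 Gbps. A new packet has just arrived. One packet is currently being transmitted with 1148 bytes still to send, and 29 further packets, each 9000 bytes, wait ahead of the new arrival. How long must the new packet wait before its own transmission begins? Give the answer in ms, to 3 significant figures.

Each queued packet: L/R = 72000/1200000000 = 0.06 ms.
29 queued → 1.74 ms.
Plus remaining 9184 bits of current packet: 0.00765333 ms.
Queuing delay = 1.75 ms.

1.75 ms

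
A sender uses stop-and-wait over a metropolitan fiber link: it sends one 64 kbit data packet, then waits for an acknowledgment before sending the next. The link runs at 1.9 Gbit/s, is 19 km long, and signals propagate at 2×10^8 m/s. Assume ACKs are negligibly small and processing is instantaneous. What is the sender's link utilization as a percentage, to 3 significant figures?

15.1 %

t_tx = L/R = 64000/1900000000 = 3.36842e-05 s.
t_prop = 19000/200000000 = 9.5e-05 s; RTT = 0.00019 s.
Cycle = t_tx + RTT = 0.000223684 s.
Utilization = t_tx / cycle = 3.36842e-05/0.000223684 = 15.1 %.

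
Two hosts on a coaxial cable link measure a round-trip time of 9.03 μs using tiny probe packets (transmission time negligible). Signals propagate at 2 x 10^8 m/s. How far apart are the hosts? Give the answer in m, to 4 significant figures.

903.0 m

One-way propagation = RTT/2 = 4.515 μs.
d = s × t = 200000000 × 4.515e-06 = 903.0 m.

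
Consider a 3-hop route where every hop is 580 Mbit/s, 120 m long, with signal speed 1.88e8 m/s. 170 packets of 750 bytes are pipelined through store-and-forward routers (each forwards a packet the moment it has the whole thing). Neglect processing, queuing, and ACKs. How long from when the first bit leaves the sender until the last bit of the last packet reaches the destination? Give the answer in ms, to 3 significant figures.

Per-hop transmission t_tx = L/R = 6000/580000000 = 0.0103448 ms.
Per-hop propagation t_prop = 120/188000000 = 0.000638298 ms.
Pipeline fill: first packet needs 3·t_tx to clear all hops; remaining 169 packets each add one t_tx.
Total = (3+170-1)·t_tx + 3·t_prop = 172·0.0103448 + 3·0.000638298 = 1.78 ms.

1.78 ms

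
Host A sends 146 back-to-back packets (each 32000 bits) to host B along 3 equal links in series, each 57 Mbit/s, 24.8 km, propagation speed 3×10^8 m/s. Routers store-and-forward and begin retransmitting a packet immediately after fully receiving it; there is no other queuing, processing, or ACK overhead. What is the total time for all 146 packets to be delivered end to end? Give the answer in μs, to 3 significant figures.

83300 μs

Per-hop transmission t_tx = L/R = 32000/57000000 = 561.404 μs.
Per-hop propagation t_prop = 24800/300000000 = 82.6667 μs.
Pipeline fill: first packet needs 3·t_tx to clear all hops; remaining 145 packets each add one t_tx.
Total = (3+146-1)·t_tx + 3·t_prop = 148·561.404 + 3·82.6667 = 83300 μs.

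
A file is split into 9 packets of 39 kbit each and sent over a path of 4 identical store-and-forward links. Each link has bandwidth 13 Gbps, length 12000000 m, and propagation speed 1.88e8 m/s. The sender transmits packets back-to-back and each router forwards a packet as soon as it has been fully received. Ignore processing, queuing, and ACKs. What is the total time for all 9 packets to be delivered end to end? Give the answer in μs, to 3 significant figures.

255000 μs

Per-hop transmission t_tx = L/R = 39000/13000000000 = 3 μs.
Per-hop propagation t_prop = 12000000/188000000 = 63829.8 μs.
Pipeline fill: first packet needs 4·t_tx to clear all hops; remaining 8 packets each add one t_tx.
Total = (4+9-1)·t_tx + 4·t_prop = 12·3 + 4·63829.8 = 255000 μs.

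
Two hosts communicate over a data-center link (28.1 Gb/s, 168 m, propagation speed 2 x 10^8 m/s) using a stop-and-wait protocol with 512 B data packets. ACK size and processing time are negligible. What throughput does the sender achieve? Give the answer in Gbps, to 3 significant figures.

2.24 Gbps

t_tx = L/R = 4096/28100000000 = 1.45765e-07 s.
t_prop = 168/200000000 = 8.4e-07 s; RTT = 1.68e-06 s.
Cycle = t_tx + RTT = 1.82577e-06 s.
Throughput = L / cycle = 4096 / 1.82577e-06 = 2.24 Gbps.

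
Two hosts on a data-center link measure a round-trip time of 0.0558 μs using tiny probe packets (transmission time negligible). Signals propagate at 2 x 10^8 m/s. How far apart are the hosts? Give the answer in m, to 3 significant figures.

5.58 m

One-way propagation = RTT/2 = 0.0279 μs.
d = s × t = 200000000 × 2.79e-08 = 5.58 m.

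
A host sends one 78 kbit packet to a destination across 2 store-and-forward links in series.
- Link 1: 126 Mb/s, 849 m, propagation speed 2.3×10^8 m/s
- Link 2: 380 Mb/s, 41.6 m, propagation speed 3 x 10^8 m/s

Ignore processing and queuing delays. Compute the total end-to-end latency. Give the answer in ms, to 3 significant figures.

L = 78000 bits.
Transmission delays (L/R per hop): 0.619048, 0.205263 ms; sum = 0.824311 ms.
Propagation delays (d/s per hop): 0.0036913, 0.000138667 ms; sum = 0.00382997 ms.
End-to-end = 0.828 ms.

0.828 ms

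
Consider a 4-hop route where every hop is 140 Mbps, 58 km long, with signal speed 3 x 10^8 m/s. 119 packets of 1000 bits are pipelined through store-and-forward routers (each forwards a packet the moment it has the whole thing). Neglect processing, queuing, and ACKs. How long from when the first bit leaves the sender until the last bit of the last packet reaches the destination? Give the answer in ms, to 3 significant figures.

1.64 ms

Per-hop transmission t_tx = L/R = 1000/140000000 = 0.00714286 ms.
Per-hop propagation t_prop = 58000/300000000 = 0.193333 ms.
Pipeline fill: first packet needs 4·t_tx to clear all hops; remaining 118 packets each add one t_tx.
Total = (4+119-1)·t_tx + 4·t_prop = 122·0.00714286 + 4·0.193333 = 1.64 ms.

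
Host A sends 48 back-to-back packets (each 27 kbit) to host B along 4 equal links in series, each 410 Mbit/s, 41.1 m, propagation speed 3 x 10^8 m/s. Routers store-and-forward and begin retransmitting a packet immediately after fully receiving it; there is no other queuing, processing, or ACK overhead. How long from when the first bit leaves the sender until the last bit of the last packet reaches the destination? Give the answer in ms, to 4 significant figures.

Per-hop transmission t_tx = L/R = 27000/410000000 = 0.0658537 ms.
Per-hop propagation t_prop = 41.1/300000000 = 0.000137 ms.
Pipeline fill: first packet needs 4·t_tx to clear all hops; remaining 47 packets each add one t_tx.
Total = (4+48-1)·t_tx + 4·t_prop = 51·0.0658537 + 4·0.000137 = 3.359 ms.

3.359 ms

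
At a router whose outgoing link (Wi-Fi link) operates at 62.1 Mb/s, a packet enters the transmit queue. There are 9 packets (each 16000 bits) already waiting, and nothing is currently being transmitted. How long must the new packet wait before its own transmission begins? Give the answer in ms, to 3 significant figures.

Each queued packet: L/R = 16000/62100000 = 0.257649 ms.
9 queued → 2.31884 ms.
Queuing delay = 2.32 ms.

2.32 ms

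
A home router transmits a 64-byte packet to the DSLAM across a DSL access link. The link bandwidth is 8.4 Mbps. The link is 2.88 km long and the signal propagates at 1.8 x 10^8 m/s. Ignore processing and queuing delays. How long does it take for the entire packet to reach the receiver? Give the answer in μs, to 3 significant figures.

77.0 μs

L = 64 × 8 = 512 bits.
Transmission delay = L/R = 512 / 8400000 = 60.9524 μs.
Propagation delay = d/s = 2880 m / 180000000 m/s = 16 μs.
Total = 77.0 μs.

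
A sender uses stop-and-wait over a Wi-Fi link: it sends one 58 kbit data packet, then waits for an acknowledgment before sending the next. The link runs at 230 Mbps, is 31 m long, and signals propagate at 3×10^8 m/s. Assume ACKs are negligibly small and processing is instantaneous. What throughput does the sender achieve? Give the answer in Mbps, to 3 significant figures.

t_tx = L/R = 58000/230000000 = 0.000252174 s.
t_prop = 31/300000000 = 1.03333e-07 s; RTT = 2.06667e-07 s.
Cycle = t_tx + RTT = 0.000252381 s.
Throughput = L / cycle = 58000 / 0.000252381 = 230 Mbps.

230 Mbps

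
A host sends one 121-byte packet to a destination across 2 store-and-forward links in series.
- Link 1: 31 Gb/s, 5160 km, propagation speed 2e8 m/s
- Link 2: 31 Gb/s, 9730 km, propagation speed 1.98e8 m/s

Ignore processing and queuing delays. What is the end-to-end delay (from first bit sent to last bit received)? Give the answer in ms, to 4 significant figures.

74.94 ms

L = 121 × 8 = 968 bits.
Transmission delay per hop = L/R = 968/31000000000 = 3.12258e-05 ms; 2 hops → 6.24516e-05 ms.
Propagation delays (d/s per hop): 25.8, 49.1414 ms; sum = 74.9414 ms.
End-to-end = 74.94 ms.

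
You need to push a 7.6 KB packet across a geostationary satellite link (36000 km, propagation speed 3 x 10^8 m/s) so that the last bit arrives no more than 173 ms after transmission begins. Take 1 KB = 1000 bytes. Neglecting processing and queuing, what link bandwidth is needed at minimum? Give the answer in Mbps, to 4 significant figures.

1.147 Mbps

L = 60800 bits.
Propagation delay = 36000000 / 300000000 = 120 ms.
Transmission budget = 173 − 120 = 53 ms.
R ≥ L / t_tx = 60800 bits / 0.053 s = 1.147 Mbps.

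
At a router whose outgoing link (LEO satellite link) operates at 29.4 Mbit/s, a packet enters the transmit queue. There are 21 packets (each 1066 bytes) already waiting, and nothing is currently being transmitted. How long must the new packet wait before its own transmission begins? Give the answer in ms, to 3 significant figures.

Each queued packet: L/R = 8528/29400000 = 0.290068 ms.
21 queued → 6.09143 ms.
Queuing delay = 6.09 ms.

6.09 ms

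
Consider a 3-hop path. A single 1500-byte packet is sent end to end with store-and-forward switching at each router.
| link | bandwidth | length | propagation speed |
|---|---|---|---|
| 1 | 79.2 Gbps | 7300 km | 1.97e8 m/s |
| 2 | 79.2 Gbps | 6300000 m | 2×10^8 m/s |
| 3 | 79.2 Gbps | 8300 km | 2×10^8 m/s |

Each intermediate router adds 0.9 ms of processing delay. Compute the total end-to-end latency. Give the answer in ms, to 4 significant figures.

111.9 ms

L = 1500 × 8 = 12000 bits.
Transmission delay per hop = L/R = 12000/79200000000 = 0.000151515 ms; 3 hops → 0.000454545 ms.
Propagation delays (d/s per hop): 37.0558, 31.5, 41.5 ms; sum = 110.056 ms.
Processing at 2 router(s): 2 × 0.9 ms = 1.8 ms.
End-to-end = 111.9 ms.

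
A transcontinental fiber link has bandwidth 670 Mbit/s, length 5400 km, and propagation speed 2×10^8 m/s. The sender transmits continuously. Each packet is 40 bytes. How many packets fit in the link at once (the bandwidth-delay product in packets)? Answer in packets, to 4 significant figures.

56530 packets

Propagation delay = 5400000 / 200000000 = 0.027 s.
BDP = R × t_prop = 670000000 × 0.027 = 18090000 bits.
In packets of 320 bits: 56530 packets.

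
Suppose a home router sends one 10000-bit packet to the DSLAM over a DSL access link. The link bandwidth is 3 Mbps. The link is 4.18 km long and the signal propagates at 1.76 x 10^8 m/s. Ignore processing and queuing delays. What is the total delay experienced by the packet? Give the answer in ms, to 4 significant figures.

3.357 ms

Transmission delay = L/R = 10000 / 3000000 = 3.33333 ms.
Propagation delay = d/s = 4180 m / 176000000 m/s = 0.02375 ms.
Total = 3.357 ms.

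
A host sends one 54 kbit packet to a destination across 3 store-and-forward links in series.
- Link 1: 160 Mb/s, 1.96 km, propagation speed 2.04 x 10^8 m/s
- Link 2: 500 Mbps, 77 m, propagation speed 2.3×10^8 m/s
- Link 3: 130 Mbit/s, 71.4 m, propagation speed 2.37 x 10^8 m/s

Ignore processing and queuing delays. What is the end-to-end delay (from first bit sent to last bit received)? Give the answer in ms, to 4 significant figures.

L = 54000 bits.
Transmission delays (L/R per hop): 0.3375, 0.108, 0.415385 ms; sum = 0.860885 ms.
Propagation delays (d/s per hop): 0.00960784, 0.000334783, 0.000301266 ms; sum = 0.0102439 ms.
End-to-end = 0.8711 ms.

0.8711 ms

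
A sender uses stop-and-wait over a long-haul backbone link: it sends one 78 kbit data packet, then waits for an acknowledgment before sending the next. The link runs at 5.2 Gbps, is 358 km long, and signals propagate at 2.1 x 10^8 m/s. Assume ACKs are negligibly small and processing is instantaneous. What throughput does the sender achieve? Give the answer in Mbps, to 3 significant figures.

t_tx = L/R = 78000/5200000000 = 1.5e-05 s.
t_prop = 358000/210000000 = 0.00170476 s; RTT = 0.00340952 s.
Cycle = t_tx + RTT = 0.00342452 s.
Throughput = L / cycle = 78000 / 0.00342452 = 22.8 Mbps.

22.8 Mbps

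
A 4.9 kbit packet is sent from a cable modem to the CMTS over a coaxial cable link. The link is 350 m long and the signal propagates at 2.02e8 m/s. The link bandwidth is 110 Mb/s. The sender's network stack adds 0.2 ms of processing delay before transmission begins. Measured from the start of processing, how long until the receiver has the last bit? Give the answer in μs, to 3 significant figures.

246 μs

L = 4900 bits.
Transmission delay = L/R = 4900 / 110000000 = 44.5455 μs.
Propagation delay = d/s = 350 m / 202000000 m/s = 1.73267 μs.
Plus processing delay 0.2 ms = 200 μs.
Total = 246 μs.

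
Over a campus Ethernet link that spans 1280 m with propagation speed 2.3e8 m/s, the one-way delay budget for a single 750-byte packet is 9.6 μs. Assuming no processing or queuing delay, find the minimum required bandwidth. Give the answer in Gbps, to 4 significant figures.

L = 6000 bits.
Propagation delay = 1280 / 2.3e+08 = 5.56522 μs.
Transmission budget = 9.6 − 5.56522 = 4.03478 μs.
R ≥ L / t_tx = 6000 bits / 4.03478e-06 s = 1.487 Gbps.

1.487 Gbps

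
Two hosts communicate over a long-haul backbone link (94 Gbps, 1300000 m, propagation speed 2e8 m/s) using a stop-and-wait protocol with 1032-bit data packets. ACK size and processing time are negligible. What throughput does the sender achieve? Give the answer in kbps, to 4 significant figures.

79.38 kbps

t_tx = L/R = 1032/94000000000 = 1.09787e-08 s.
t_prop = 1300000/200000000 = 0.0065 s; RTT = 0.013 s.
Cycle = t_tx + RTT = 0.013 s.
Throughput = L / cycle = 1032 / 0.013 = 79.38 kbps.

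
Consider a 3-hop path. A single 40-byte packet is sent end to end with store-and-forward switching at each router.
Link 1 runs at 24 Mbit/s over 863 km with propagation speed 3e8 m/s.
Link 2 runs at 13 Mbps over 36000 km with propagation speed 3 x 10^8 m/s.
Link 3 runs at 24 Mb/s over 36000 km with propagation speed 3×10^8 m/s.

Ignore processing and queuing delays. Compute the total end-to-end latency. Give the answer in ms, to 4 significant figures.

242.9 ms

L = 40 × 8 = 320 bits.
Transmission delays (L/R per hop): 0.0133333, 0.0246154, 0.0133333 ms; sum = 0.0512821 ms.
Propagation delays (d/s per hop): 2.87667, 120, 120 ms; sum = 242.877 ms.
End-to-end = 242.9 ms.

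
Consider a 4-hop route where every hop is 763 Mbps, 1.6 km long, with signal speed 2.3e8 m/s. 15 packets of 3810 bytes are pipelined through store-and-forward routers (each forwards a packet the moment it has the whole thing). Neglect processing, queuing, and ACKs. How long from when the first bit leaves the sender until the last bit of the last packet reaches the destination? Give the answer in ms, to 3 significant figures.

0.747 ms

Per-hop transmission t_tx = L/R = 30480/763000000 = 0.0399476 ms.
Per-hop propagation t_prop = 1600/2.3e+08 = 0.00695652 ms.
Pipeline fill: first packet needs 4·t_tx to clear all hops; remaining 14 packets each add one t_tx.
Total = (4+15-1)·t_tx + 4·t_prop = 18·0.0399476 + 4·0.00695652 = 0.747 ms.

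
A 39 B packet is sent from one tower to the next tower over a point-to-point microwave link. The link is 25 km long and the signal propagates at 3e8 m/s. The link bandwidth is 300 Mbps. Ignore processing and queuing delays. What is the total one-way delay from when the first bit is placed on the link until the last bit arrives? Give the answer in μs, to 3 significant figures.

84.4 μs

L = 39 × 8 = 312 bits.
Transmission delay = L/R = 312 / 300000000 = 1.04 μs.
Propagation delay = d/s = 25000 m / 300000000 m/s = 83.3333 μs.
Total = 84.4 μs.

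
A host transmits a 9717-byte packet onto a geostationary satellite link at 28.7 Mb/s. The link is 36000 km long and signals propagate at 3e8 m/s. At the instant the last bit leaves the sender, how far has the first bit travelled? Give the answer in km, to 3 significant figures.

t_tx = L/R = 77736/28700000 = 0.00270857 s.
Distance = s × t_tx = 300000000 × 0.00270857 = 813 km.

813 km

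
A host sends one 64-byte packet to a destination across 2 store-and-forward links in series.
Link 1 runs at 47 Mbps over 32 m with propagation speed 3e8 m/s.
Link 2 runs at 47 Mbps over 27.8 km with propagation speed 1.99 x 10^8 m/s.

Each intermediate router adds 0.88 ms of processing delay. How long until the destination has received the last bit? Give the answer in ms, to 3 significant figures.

1.04 ms

L = 64 × 8 = 512 bits.
Transmission delay per hop = L/R = 512/47000000 = 0.0108936 ms; 2 hops → 0.0217872 ms.
Propagation delays (d/s per hop): 0.000106667, 0.139698 ms; sum = 0.139805 ms.
Processing at 1 router(s): 1 × 0.88 ms = 0.88 ms.
End-to-end = 1.04 ms.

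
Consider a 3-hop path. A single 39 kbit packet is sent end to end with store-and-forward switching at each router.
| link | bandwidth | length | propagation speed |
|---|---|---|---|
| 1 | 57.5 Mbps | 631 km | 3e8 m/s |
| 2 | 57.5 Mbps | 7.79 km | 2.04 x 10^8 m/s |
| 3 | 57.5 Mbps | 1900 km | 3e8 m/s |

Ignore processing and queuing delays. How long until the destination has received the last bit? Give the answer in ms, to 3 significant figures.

10.5 ms

L = 39000 bits.
Transmission delay per hop = L/R = 39000/57500000 = 0.678261 ms; 3 hops → 2.03478 ms.
Propagation delays (d/s per hop): 2.10333, 0.0381863, 6.33333 ms; sum = 8.47485 ms.
End-to-end = 10.5 ms.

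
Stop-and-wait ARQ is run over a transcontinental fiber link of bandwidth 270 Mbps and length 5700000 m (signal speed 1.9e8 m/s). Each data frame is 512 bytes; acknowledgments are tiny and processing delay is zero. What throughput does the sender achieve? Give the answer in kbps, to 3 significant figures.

t_tx = L/R = 4096/270000000 = 1.51704e-05 s.
t_prop = 5700000/190000000 = 0.03 s; RTT = 0.06 s.
Cycle = t_tx + RTT = 0.0600152 s.
Throughput = L / cycle = 4096 / 0.0600152 = 68.2 kbps.

68.2 kbps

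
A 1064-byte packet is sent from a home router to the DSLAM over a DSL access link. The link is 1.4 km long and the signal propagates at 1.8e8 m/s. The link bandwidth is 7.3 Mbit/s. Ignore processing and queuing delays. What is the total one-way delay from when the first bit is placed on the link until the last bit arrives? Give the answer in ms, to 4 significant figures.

1.174 ms

L = 1064 × 8 = 8512 bits.
Transmission delay = L/R = 8512 / 7300000 = 1.16603 ms.
Propagation delay = d/s = 1400 m / 180000000 m/s = 0.00777778 ms.
Total = 1.174 ms.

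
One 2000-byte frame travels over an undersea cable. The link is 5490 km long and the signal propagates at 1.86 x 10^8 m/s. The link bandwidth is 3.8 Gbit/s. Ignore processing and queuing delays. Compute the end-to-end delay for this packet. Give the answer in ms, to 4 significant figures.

29.52 ms

L = 2000 × 8 = 16000 bits.
Transmission delay = L/R = 16000 / 3800000000 = 0.00421053 ms.
Propagation delay = d/s = 5490000 m / 186000000 m/s = 29.5161 ms.
Total = 29.52 ms.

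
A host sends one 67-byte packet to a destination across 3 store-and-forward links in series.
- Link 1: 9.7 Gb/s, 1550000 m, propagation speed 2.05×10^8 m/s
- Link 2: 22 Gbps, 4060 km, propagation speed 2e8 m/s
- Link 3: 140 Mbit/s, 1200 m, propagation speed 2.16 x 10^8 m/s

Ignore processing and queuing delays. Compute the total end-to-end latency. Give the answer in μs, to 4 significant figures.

27870 μs

L = 67 × 8 = 536 bits.
Transmission delays (L/R per hop): 0.0552577, 0.0243636, 3.82857 μs; sum = 3.90819 μs.
Propagation delays (d/s per hop): 7560.98, 20300, 5.55556 μs; sum = 27866.5 μs.
End-to-end = 27870 μs.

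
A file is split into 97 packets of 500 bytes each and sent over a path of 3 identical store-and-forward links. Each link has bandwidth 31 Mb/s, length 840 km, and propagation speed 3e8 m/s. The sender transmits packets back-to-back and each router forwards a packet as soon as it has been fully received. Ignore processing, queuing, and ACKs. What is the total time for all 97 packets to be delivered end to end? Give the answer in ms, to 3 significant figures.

Per-hop transmission t_tx = L/R = 4000/31000000 = 0.129032 ms.
Per-hop propagation t_prop = 840000/300000000 = 2.8 ms.
Pipeline fill: first packet needs 3·t_tx to clear all hops; remaining 96 packets each add one t_tx.
Total = (3+97-1)·t_tx + 3·t_prop = 99·0.129032 + 3·2.8 = 21.2 ms.

21.2 ms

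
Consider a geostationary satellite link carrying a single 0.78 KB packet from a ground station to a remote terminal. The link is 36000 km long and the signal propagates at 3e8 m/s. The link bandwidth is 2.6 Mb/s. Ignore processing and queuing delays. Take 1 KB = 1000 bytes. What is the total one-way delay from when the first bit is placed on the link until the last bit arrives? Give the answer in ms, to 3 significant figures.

122 ms

L = 6240 bits.
Transmission delay = L/R = 6240 / 2600000 = 2.4 ms.
Propagation delay = d/s = 36000000 m / 300000000 m/s = 120 ms.
Total = 122 ms.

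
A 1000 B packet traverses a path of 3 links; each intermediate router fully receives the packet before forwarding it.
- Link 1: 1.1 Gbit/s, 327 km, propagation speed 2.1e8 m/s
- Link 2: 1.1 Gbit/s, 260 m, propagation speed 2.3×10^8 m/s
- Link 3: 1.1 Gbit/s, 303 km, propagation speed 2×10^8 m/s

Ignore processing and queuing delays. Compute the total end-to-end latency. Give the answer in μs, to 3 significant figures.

L = 1000 × 8 = 8000 bits.
Transmission delay per hop = L/R = 8000/1100000000 = 7.27273 μs; 3 hops → 21.8182 μs.
Propagation delays (d/s per hop): 1557.14, 1.13043, 1515 μs; sum = 3073.27 μs.
End-to-end = 3100 μs.

3100 μs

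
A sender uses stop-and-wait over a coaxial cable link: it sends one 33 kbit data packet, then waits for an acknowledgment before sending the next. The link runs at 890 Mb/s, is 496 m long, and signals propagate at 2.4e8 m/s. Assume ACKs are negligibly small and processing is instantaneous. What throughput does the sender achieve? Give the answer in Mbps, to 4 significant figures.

800.7 Mbps

t_tx = L/R = 33000/890000000 = 3.70787e-05 s.
t_prop = 496/240000000 = 2.06667e-06 s; RTT = 4.13333e-06 s.
Cycle = t_tx + RTT = 4.1212e-05 s.
Throughput = L / cycle = 33000 / 4.1212e-05 = 800.7 Mbps.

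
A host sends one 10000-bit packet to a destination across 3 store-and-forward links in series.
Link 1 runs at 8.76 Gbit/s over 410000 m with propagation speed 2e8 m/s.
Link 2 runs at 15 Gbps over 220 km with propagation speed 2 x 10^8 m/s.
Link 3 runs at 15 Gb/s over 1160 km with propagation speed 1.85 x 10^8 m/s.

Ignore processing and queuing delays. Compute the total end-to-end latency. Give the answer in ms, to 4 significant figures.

9.423 ms

Transmission delays (L/R per hop): 0.00114155, 0.000666667, 0.000666667 ms; sum = 0.00247489 ms.
Propagation delays (d/s per hop): 2.05, 1.1, 6.27027 ms; sum = 9.42027 ms.
End-to-end = 9.423 ms.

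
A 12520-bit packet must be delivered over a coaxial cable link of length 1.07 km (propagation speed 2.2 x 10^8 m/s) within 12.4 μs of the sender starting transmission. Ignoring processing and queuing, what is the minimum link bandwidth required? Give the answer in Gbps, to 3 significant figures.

Propagation delay = 1070 / 2.2e+08 = 4.86364 μs.
Transmission budget = 12.4 − 4.86364 = 7.53636 μs.
R ≥ L / t_tx = 12520 bits / 7.53636e-06 s = 1.66 Gbps.

1.66 Gbps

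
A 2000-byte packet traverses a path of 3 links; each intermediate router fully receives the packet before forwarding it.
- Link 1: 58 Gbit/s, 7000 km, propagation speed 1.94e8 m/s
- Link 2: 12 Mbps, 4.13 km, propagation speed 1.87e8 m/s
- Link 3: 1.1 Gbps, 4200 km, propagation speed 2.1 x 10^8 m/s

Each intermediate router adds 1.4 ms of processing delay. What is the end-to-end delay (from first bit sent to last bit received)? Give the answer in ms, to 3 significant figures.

60.3 ms

L = 2000 × 8 = 16000 bits.
Transmission delays (L/R per hop): 0.000275862, 1.33333, 0.0145455 ms; sum = 1.34815 ms.
Propagation delays (d/s per hop): 36.0825, 0.0220856, 20 ms; sum = 56.1046 ms.
Processing at 2 router(s): 2 × 1.4 ms = 2.8 ms.
End-to-end = 60.3 ms.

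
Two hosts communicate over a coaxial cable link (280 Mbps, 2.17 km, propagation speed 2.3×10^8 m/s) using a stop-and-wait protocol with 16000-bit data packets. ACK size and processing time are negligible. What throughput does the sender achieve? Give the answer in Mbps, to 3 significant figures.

t_tx = L/R = 16000/280000000 = 5.71429e-05 s.
t_prop = 2170/2.3e+08 = 9.43478e-06 s; RTT = 1.88696e-05 s.
Cycle = t_tx + RTT = 7.60124e-05 s.
Throughput = L / cycle = 16000 / 7.60124e-05 = 210 Mbps.

210 Mbps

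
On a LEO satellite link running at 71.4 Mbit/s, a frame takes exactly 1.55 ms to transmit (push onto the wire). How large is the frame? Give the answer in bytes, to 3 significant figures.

L = R × t_tx = 71400000 b/s × 0.00155 s = 110670 bits.
In bytes: 110670 / 8 = 13800 bytes.

13800 bytes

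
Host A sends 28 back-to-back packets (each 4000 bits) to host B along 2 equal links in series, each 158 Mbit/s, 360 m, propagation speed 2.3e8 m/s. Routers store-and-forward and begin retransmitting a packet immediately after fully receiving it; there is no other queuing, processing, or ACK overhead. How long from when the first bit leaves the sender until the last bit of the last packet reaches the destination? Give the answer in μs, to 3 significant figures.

Per-hop transmission t_tx = L/R = 4000/158000000 = 25.3165 μs.
Per-hop propagation t_prop = 360/2.3e+08 = 1.56522 μs.
Pipeline fill: first packet needs 2·t_tx to clear all hops; remaining 27 packets each add one t_tx.
Total = (2+28-1)·t_tx + 2·t_prop = 29·25.3165 + 2·1.56522 = 737 μs.

737 μs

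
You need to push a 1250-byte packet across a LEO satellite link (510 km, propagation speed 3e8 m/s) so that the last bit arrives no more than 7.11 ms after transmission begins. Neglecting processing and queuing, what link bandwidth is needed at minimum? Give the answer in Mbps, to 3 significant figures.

L = 10000 bits.
Propagation delay = 510000 / 300000000 = 1.7 ms.
Transmission budget = 7.11 − 1.7 = 5.41 ms.
R ≥ L / t_tx = 10000 bits / 0.00541 s = 1.85 Mbps.

1.85 Mbps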